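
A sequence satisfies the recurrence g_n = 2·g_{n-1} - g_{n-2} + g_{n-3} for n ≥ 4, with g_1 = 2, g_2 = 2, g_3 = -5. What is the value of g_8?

-70

Iterate the recurrence:
g_4 = -10  g_5 = -13  g_6 = -21  g_7 = -39  g_8 = -70.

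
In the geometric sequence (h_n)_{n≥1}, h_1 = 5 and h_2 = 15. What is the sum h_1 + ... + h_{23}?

235357947065

Common ratio r = 3.
h_n = 5·3^(n-1).
S = 5·(3^23 - 1)/(3 - 1) = 5·(94143178827 - 1)/(2) = 235357947065.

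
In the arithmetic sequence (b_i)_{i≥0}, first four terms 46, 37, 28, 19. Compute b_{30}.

-224

Common difference d = -9.
b_i = 46 + (i - 0)·(-9).
b_{30} = 46 + 30·(-9) = -224.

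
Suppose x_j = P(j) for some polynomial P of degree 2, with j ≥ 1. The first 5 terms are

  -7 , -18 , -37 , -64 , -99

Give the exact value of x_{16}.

-1012

1st diffs: -11, -19, -27, -35.
2nd diffs: -8, -8, -8 (constant).
Newton forward-difference form: x_j = -7 + (-11)·C(j-1,1) + (-8)·C(j-1,2).
At j = 16: j-1 = 15, so x_{16} = -7 - 165 - 840 = -1012.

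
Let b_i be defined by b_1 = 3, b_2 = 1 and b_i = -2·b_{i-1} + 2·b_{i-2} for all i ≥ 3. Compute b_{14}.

Compute successive terms:
b_3 = 4, b_4 = -6, b_5 = 20, …, b_{11} = 8000, b_{12} = -21856, b_{13} = 59712, b_{14} = -163136.

-163136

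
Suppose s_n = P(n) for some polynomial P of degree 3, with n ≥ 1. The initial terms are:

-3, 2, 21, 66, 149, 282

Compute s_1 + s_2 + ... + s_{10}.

4395

1st diffs: 5, 19, 45, 83, 133.
2nd diffs: 14, 26, 38, 50.
3rd diffs: 12, 12, 12 (constant).
So s_n = 2n^3 - 5n^2 + 6n - 6.
Continuing: 477, 746, 1101, 1554.
Summing n = 1..10 (10 terms) gives 4395.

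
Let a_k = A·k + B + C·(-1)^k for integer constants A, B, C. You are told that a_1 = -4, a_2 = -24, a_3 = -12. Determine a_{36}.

-160

The three given values yield: A + B - C = -4; 2A + B + C = -24; 3A + B - C = -12.
Subtracting the first from the second: A + 2C = -20.
Subtracting the second from the third: A - 2C = 12.
Solving: C = -8, A = -4, then B = -8.
So a_k = -4·k + (-8) + (-8)·(-1)^k; at k=36 this is -160.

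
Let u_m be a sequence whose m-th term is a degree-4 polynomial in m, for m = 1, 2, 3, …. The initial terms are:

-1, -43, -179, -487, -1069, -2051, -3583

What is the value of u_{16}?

-78751

1st diffs: -42, -136, -308, -582, -982, -1532.
2nd diffs: -94, -172, -274, -400, -550.
3rd diffs: -78, -102, -126, -150.
4th diffs: -24, -24, -24 (constant).
Newton forward-difference form: u_m = -1 + (-42)·C(m-1,1) + (-94)·C(m-1,2) + (-78)·C(m-1,3) + (-24)·C(m-1,4).
At m = 16: m-1 = 15, so u_{16} = -1 - 630 - 9870 - 35490 - 32760 = -78751.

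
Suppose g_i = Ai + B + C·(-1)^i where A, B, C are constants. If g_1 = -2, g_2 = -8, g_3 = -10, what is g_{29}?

At i = 1, 2, 3: A + B - C = -2; 2A + B + C = -8; 3A + B - C = -10.
Subtracting the first from the second: A + 2C = -6.
Subtracting the second from the third: A - 2C = -2.
Solving: C = -1, A = -4, then B = 1.
Therefore g_{29} = -116 + 1 + (-1)·(-1) = -114.

-114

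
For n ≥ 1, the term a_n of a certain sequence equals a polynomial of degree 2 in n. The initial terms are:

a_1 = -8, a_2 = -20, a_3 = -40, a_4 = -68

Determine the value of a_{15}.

1st diffs: -12, -20, -28.
2nd diffs: -8, -8 (constant).
Newton forward-difference form: a_n = -8 + (-12)·C(n-1,1) + (-8)·C(n-1,2).
At n = 15: n-1 = 14, so a_{15} = -8 - 168 - 728 = -904.

-904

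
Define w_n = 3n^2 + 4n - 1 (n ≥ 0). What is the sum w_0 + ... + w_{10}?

Over n = 0..10: Σn = 55, Σn² = 385.
Total = (3)·385 + (4)·55 + (-1)·11 = 1364.

1364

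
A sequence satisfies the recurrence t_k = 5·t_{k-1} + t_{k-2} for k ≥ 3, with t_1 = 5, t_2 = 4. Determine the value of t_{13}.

354110125

t_3 = 25; t_4 = 129; t_5 = 670; …; t_{10} = 2529229; t_{11} = 13133230; t_{12} = 68195379; t_{13} = 354110125.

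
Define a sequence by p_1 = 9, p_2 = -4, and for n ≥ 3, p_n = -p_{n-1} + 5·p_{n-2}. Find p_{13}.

987249

Applying the relation repeatedly:
p_3 = 49  p_4 = -69  p_5 = 314  …  p_{10} = -44289  p_{11} = 127634  p_{12} = -349079  p_{13} = 987249.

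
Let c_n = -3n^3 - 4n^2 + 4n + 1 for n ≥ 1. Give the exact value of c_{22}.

c_{22} = -3·22^3 - 4·22^2 + 4·22 + 1 = -33791.

-33791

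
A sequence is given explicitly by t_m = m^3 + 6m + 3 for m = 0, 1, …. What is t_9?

786

t_9 = 1·9^3 + 6·9 + 3 = 786.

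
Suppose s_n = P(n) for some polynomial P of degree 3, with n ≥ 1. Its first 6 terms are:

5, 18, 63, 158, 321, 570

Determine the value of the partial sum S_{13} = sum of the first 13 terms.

1st diffs: 13, 45, 95, 163, 249.
2nd diffs: 32, 50, 68, 86.
3rd diffs: 18, 18, 18 (constant).
Newton forward-difference form: s_n = 5 + 13·C(n-1,1) + 32·C(n-1,2) + 18·C(n-1,3).
Continuing: …, 923, 1398, 2013, 2786, …, s_{13} = 6233.
Summing n = 1..13 (13 terms) gives 23101.

23101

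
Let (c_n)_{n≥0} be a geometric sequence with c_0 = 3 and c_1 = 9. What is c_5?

729

Common ratio r = 3.
c_n = 3·3^(n-0).
c_5 = 3·3^5 = 729.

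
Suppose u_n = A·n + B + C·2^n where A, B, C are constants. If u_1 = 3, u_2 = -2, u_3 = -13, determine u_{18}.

At n = 1, 2, 3: A + B + 2C = 3; 2A + B + 4C = -2; 3A + B + 8C = -13.
Subtracting the first from the second: A + 2C = -5.
Subtracting the second from the third: A + 4C = -11.
Solving: C = -3, A = 1, then B = 8.
So u_n = 1·n + 8 + (-3)·2^n; at n=18 this is -786406.

-786406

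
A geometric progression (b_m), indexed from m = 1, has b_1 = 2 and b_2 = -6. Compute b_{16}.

-28697814

Common ratio r = -3.
b_m = 2·(-3)^(m-1).
b_{16} = 2·(-3)^15 = -28697814.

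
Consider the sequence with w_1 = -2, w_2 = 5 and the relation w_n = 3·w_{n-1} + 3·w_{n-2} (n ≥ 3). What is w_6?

Step forward from the initial values:
w_3 = 9  w_4 = 42  w_5 = 153  w_6 = 585.

585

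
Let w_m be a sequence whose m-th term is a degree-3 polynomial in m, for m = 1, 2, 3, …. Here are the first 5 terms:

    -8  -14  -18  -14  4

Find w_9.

336

1st diffs: -6, -4, 4, 18.
2nd diffs: 2, 8, 14.
3rd diffs: 6, 6 (constant).
Newton forward-difference form: w_m = -8 + (-6)·C(m-1,1) + 2·C(m-1,2) + 6·C(m-1,3).
At m = 9: m-1 = 8, so w_9 = -8 - 48 + 56 + 336 = 336.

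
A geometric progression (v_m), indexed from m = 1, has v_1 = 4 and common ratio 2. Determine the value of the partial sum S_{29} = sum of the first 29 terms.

v_m = 4·2^(m-1).
S = 4·(2^29 - 1)/(2 - 1) = 4·(536870912 - 1)/(1) = 2147483644.

2147483644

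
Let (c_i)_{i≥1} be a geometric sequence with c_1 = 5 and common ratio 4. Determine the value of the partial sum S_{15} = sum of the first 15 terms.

c_i = 5·4^(i-1).
S = 5·(4^15 - 1)/(4 - 1) = 5·(1073741824 - 1)/(3) = 1789569705.

1789569705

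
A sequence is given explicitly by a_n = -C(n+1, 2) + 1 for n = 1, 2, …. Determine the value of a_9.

C(10, 2) = 45, so a_9 = -44.

-44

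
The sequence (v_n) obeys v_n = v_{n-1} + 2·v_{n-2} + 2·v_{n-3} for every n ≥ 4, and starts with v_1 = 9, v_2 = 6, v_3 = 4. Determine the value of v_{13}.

Applying the relation repeatedly:
v_4 = 34; v_5 = 54; v_6 = 130; v_7 = 306; v_8 = 674; v_9 = 1546; v_{10} = 3506; v_{11} = 7946; v_{12} = 18050; v_{13} = 40954.

40954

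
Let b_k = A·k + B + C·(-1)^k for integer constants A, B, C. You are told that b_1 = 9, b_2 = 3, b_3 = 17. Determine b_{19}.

81

The three given values yield: A + B - C = 9; 2A + B + C = 3; 3A + B - C = 17.
Subtracting the first from the second: A + 2C = -6.
Subtracting the second from the third: A - 2C = 14.
Solving: C = -5, A = 4, then B = 0.
Therefore b_{19} = 76 + 0 + (-5)·(-1) = 81.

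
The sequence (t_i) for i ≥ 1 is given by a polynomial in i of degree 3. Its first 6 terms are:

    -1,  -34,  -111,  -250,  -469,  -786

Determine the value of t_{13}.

1st diffs: -33, -77, -139, -219, -317.
2nd diffs: -44, -62, -80, -98.
3rd diffs: -18, -18, -18 (constant).
So t_i = -3i^3 - 4i^2 + 6.
Evaluating at i = 13 gives t_{13} = -7261.

-7261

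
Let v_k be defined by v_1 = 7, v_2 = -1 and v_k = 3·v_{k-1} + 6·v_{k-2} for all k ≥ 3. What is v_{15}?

1397836359

Applying the relation repeatedly:
v_3 = 39;  v_4 = 111;  v_5 = 567;  …;  v_{12} = 16723503;  v_{13} = 73120887;  v_{14} = 319703679;  v_{15} = 1397836359.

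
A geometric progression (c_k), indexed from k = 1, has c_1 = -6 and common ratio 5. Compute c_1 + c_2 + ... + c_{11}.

c_k = (-6)·5^(k-1).
S = (-6)·(5^11 - 1)/(5 - 1) = (-6)·(48828125 - 1)/(4) = -73242186.

-73242186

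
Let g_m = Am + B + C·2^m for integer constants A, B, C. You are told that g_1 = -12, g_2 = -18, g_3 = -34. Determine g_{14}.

Write the equations: A + B + 2C = -12; 2A + B + 4C = -18; 3A + B + 8C = -34.
Subtracting the first from the second: A + 2C = -6.
Subtracting the second from the third: A + 4C = -16.
Solving: C = -5, A = 4, then B = -6.
Therefore g_{14} = 56 + (-6) + (-5)·16384 = -81870.

-81870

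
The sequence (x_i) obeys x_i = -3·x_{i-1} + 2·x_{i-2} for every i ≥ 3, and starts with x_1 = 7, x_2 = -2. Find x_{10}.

Step forward from the initial values:
x_3 = 20  x_4 = -64  x_5 = 232  x_6 = -824  x_7 = 2936  x_8 = -10456  x_9 = 37240  x_{10} = -132632.

-132632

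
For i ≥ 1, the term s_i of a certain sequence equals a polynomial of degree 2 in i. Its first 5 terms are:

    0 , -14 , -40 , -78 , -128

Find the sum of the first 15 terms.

-6930

1st diffs: -14, -26, -38, -50.
2nd diffs: -12, -12, -12 (constant).
Newton forward-difference form: s_i = (-14)·C(i-1,1) + (-12)·C(i-1,2).
Continuing: …, -190, -264, -350, -448, …, s_{15} = -1288.
Summing i = 1..15 (15 terms) gives -6930.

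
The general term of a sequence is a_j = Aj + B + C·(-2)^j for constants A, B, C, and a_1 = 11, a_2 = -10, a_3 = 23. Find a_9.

Plug in j = 1, 2, 3: A + B - 2C = 11; 2A + B + 4C = -10; 3A + B - 8C = 23.
Subtracting the first from the second: A + 6C = -21.
Subtracting the second from the third: A - 12C = 33.
Solving: C = -3, A = -3, then B = 8.
Therefore a_9 = -27 + 8 + (-3)·(-512) = 1517.

1517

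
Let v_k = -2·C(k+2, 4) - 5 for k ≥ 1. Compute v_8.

C(10, 4) = 210, so v_8 = -425.

-425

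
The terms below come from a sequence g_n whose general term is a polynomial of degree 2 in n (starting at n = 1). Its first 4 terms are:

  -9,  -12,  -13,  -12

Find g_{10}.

1st diffs: -3, -1, 1.
2nd diffs: 2, 2 (constant).
So g_n = n^2 - 6n - 4.
Evaluating at n = 10 gives g_{10} = 36.

36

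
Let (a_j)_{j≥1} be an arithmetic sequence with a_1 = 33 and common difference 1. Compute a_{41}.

a_j = 33 + (j - 1)·1.
a_{41} = 33 + 40·1 = 73.

73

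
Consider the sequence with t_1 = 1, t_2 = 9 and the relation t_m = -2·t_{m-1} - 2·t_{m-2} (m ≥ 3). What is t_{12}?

t_3 = -20, t_4 = 22, t_5 = -4, t_6 = -36, t_7 = 80, t_8 = -88, t_9 = 16, t_{10} = 144, t_{11} = -320, t_{12} = 352.

352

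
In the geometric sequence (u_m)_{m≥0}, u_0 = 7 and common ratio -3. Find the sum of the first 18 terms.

u_m = 7·(-3)^(m-0).
S = 7·((-3)^18 - 1)/(-3 - 1) = 7·(387420489 - 1)/(-4) = -677985854.

-677985854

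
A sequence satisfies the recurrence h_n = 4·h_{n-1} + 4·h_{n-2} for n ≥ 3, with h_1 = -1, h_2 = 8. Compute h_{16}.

h_3 = 28, h_4 = 144, h_5 = 688, …, h_{13} = 203567104, h_{14} = 982908928, h_{15} = 4745904128, h_{16} = 22915252224.

22915252224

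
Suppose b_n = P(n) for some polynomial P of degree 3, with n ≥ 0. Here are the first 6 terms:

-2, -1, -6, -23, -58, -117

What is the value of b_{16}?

1st diffs: 1, -5, -17, -35, -59.
2nd diffs: -6, -12, -18, -24.
3rd diffs: -6, -6, -6 (constant).
Newton forward-difference form: b_n = -2 + 1·C(n,1) + (-6)·C(n,2) + (-6)·C(n,3).
At n = 16: n = 16, so b_{16} = -2 + 16 - 720 - 3360 = -4066.

-4066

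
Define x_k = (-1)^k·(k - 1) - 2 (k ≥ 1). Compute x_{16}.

(-1)^16 = 1; k - 1 at k=16 is 15; so x_{16} = 13.

13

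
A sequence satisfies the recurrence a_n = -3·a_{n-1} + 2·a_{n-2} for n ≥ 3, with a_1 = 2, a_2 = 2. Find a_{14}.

3155258

Step forward from the initial values:
a_3 = -2, a_4 = 10, a_5 = -34, …, a_{11} = -69842, a_{12} = 248746, a_{13} = -885922, a_{14} = 3155258.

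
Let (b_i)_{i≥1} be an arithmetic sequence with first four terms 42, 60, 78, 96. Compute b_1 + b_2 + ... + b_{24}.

5976

Common difference d = 18.
b_i = 42 + (i - 1)·18.
b_{24} = 456; S = 24·(42 + 456)/2 = 5976.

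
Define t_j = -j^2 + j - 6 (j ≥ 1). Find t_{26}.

t_{26} = -1·26^2 + 1·26 - 6 = -656.

-656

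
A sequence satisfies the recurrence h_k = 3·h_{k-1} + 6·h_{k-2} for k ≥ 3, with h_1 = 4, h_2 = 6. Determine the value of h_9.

267138

Iterate the recurrence:
h_3 = 42, h_4 = 162, h_5 = 738, h_6 = 3186, h_7 = 13986, h_8 = 61074, h_9 = 267138.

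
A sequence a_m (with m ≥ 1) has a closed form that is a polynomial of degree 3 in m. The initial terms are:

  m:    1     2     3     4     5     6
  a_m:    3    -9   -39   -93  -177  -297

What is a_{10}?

1st diffs: -12, -30, -54, -84, -120.
2nd diffs: -18, -24, -30, -36.
3rd diffs: -6, -6, -6 (constant).
So a_m = -m^3 - 3m^2 + 4m + 3.
Evaluating at m = 10 gives a_{10} = -1257.

-1257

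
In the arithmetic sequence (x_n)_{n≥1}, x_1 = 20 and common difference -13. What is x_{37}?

x_n = 20 + (n - 1)·(-13).
x_{37} = 20 + 36·(-13) = -448.

-448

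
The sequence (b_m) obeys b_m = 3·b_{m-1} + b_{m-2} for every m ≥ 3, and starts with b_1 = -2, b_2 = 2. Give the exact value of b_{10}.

Applying the relation repeatedly:
b_3 = 4; b_4 = 14; b_5 = 46; b_6 = 152; b_7 = 502; b_8 = 1658; b_9 = 5476; b_{10} = 18086.

18086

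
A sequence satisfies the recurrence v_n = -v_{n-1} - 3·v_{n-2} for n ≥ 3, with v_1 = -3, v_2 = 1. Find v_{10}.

Compute successive terms:
v_3 = 8, v_4 = -11, v_5 = -13, v_6 = 46, v_7 = -7, v_8 = -131, v_9 = 152, v_{10} = 241.

241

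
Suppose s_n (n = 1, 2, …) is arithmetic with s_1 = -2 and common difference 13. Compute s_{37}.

s_n = -2 + (n - 1)·13.
s_{37} = -2 + 36·13 = 466.

466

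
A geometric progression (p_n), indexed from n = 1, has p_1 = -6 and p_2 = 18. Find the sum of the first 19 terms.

-1743392202

Common ratio r = -3.
p_n = (-6)·(-3)^(n-1).
S = (-6)·((-3)^19 - 1)/(-3 - 1) = (-6)·(-1162261467 - 1)/(-4) = -1743392202.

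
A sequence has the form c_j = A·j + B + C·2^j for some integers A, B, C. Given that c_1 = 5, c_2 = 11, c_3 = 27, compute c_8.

1247

Write the equations: A + B + 2C = 5; 2A + B + 4C = 11; 3A + B + 8C = 27.
Subtracting the first from the second: A + 2C = 6.
Subtracting the second from the third: A + 4C = 16.
Solving: C = 5, A = -4, then B = -1.
Therefore c_8 = -32 + (-1) + 5·256 = 1247.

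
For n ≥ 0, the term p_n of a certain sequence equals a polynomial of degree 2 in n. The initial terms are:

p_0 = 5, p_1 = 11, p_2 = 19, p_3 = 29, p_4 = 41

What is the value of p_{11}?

181

1st diffs: 6, 8, 10, 12.
2nd diffs: 2, 2, 2 (constant).
Newton forward-difference form: p_n = 5 + 6·C(n,1) + 2·C(n,2).
At n = 11: n = 11, so p_{11} = 5 + 66 + 110 = 181.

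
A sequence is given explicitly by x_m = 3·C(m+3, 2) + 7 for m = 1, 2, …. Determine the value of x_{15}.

C(18, 2) = 153, so x_{15} = 466.

466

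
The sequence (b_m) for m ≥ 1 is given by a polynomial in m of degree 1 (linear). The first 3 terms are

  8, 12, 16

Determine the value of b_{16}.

1st diffs: 4, 4 (constant).
So b_m = 4m + 4.
Evaluating at m = 16 gives b_{16} = 68.

68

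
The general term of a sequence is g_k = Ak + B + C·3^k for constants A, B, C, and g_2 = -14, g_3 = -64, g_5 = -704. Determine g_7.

Write the equations: 2A + B + 9C = -14; 3A + B + 27C = -64; 5A + B + 243C = -704.
Subtracting the first from the second: A + 18C = -50.
Subtracting the second from the third: 2A + 216C = -640.
Solving: C = -3, A = 4, then B = 5.
So g_k = 4·k + 5 + (-3)·3^k; at k=7 this is -6528.

-6528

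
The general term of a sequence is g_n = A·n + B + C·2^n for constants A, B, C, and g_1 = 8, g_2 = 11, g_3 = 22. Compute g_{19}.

At n = 1, 2, 3: A + B + 2C = 8; 2A + B + 4C = 11; 3A + B + 8C = 22.
Subtracting the first from the second: A + 2C = 3.
Subtracting the second from the third: A + 4C = 11.
Solving: C = 4, A = -5, then B = 5.
Therefore g_{19} = -95 + 5 + 4·524288 = 2097062.

2097062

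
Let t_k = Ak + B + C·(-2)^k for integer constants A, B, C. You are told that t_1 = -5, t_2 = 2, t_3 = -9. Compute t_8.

260

At k = 1, 2, 3: A + B - 2C = -5; 2A + B + 4C = 2; 3A + B - 8C = -9.
Subtracting the first from the second: A + 6C = 7.
Subtracting the second from the third: A - 12C = -11.
Solving: C = 1, A = 1, then B = -4.
Therefore t_8 = 8 + (-4) + 1·256 = 260.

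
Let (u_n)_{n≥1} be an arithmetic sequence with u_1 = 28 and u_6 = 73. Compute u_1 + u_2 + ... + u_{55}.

14905

Common difference d = (73 - 28) / (6 - 1) = 9.
u_n = 28 + (n - 1)·9.
u_{55} = 514; S = 55·(28 + 514)/2 = 14905.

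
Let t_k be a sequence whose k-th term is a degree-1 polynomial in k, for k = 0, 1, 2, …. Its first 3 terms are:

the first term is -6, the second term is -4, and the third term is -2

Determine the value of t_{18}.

1st diffs: 2, 2 (constant).
So t_k = 2k - 6.
Evaluating at k = 18 gives t_{18} = 30.

30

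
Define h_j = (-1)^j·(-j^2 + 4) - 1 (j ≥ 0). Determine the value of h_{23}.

(-1)^23 = -1; -j^2 + 4 at j=23 is -525; so h_{23} = 524.

524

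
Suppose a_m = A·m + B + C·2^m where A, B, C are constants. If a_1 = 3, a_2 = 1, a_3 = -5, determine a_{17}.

-262105

Plug in m = 1, 2, 3: A + B + 2C = 3; 2A + B + 4C = 1; 3A + B + 8C = -5.
Subtracting the first from the second: A + 2C = -2.
Subtracting the second from the third: A + 4C = -6.
Solving: C = -2, A = 2, then B = 5.
Hence a_{17} = 2·17 + 5 + (-2)·131072 = -262105.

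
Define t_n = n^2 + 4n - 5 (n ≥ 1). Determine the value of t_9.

t_9 = 1·9^2 + 4·9 - 5 = 112.

112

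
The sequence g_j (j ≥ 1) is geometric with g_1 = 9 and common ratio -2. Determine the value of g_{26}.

g_j = 9·(-2)^(j-1).
g_{26} = 9·(-2)^25 = -301989888.

-301989888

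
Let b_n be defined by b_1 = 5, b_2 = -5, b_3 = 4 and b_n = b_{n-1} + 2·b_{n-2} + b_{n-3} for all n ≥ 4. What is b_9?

35

Step forward from the initial values:
b_4 = -1, b_5 = 2, b_6 = 4, b_7 = 7, b_8 = 17, b_9 = 35.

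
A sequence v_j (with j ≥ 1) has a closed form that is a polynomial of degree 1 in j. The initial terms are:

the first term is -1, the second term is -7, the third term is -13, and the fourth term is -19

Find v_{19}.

-109

1st diffs: -6, -6, -6 (constant).
So v_j = -6j + 5.
Evaluating at j = 19 gives v_{19} = -109.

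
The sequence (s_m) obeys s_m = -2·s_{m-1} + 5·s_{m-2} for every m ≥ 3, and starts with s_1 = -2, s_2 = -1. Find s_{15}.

s_3 = -8  s_4 = 11  s_5 = -62  …  s_{12} = 318851  s_{13} = -1100342  s_{14} = 3794939  s_{15} = -13091588.

-13091588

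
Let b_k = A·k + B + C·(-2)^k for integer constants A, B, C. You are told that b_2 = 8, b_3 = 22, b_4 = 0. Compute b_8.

-232

At k = 2, 3, 4: 2A + B + 4C = 8; 3A + B - 8C = 22; 4A + B + 16C = 0.
Subtracting the first from the second: A - 12C = 14.
Subtracting the second from the third: A + 24C = -22.
Solving: C = -1, A = 2, then B = 8.
Hence b_8 = 2·8 + 8 + (-1)·256 = -232.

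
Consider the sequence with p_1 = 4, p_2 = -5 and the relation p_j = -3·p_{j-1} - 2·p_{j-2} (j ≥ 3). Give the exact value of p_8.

Step forward from the initial values:
p_3 = 7;  p_4 = -11;  p_5 = 19;  p_6 = -35;  p_7 = 67;  p_8 = -131.
(Characteristic roots are -1 and -2.)

-131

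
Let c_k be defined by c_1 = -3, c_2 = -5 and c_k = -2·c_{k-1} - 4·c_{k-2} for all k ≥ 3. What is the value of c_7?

Iterate the recurrence:
c_3 = 22; c_4 = -24; c_5 = -40; c_6 = 176; c_7 = -192.

-192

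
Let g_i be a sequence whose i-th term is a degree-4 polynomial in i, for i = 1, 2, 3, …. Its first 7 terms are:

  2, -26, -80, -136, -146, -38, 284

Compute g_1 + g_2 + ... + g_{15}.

90092

1st diffs: -28, -54, -56, -10, 108, 322.
2nd diffs: -26, -2, 46, 118, 214.
3rd diffs: 24, 48, 72, 96.
4th diffs: 24, 24, 24 (constant).
Newton forward-difference form: g_i = 2 + (-28)·C(i-1,1) + (-26)·C(i-1,2) + 24·C(i-1,3) + 24·C(i-1,4).
Continuing: …, 940, 2074, 3854, 6472, …, g_{15} = 30004.
Summing i = 1..15 (15 terms) gives 90092.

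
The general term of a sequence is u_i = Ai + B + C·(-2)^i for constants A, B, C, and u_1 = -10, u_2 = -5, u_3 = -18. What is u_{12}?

Write the equations: A + B - 2C = -10; 2A + B + 4C = -5; 3A + B - 8C = -18.
Subtracting the first from the second: A + 6C = 5.
Subtracting the second from the third: A - 12C = -13.
Solving: C = 1, A = -1, then B = -7.
Therefore u_{12} = -12 + (-7) + 1·4096 = 4077.

4077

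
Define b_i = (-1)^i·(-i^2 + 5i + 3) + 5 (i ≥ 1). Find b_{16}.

(-1)^16 = 1; -i^2 + 5i + 3 at i=16 is -173; so b_{16} = -168.

-168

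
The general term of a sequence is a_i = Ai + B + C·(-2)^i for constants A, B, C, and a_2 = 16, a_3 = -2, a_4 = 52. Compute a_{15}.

-65450

Write the equations: 2A + B + 4C = 16; 3A + B - 8C = -2; 4A + B + 16C = 52.
Subtracting the first from the second: A - 12C = -18.
Subtracting the second from the third: A + 24C = 54.
Solving: C = 2, A = 6, then B = -4.
So a_i = 6·i + (-4) + 2·(-2)^i; at i=15 this is -65450.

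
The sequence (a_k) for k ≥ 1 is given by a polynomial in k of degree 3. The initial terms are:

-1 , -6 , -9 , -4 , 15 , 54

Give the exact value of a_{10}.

530

1st diffs: -5, -3, 5, 19, 39.
2nd diffs: 2, 8, 14, 20.
3rd diffs: 6, 6, 6 (constant).
Newton forward-difference form: a_k = -1 + (-5)·C(k-1,1) + 2·C(k-1,2) + 6·C(k-1,3).
At k = 10: k-1 = 9, so a_{10} = -1 - 45 + 72 + 504 = 530.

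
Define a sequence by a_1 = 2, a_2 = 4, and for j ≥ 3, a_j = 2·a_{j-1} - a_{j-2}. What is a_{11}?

Iterate the recurrence:
a_3 = 6; a_4 = 8; a_5 = 10; a_6 = 12; a_7 = 14; a_8 = 16; a_9 = 18; a_{10} = 20; a_{11} = 22.
(Characteristic roots are 1 and 1.)

22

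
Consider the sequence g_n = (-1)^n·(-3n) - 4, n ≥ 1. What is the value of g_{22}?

(-1)^22 = 1; -3n at n=22 is -66; so g_{22} = -70.

-70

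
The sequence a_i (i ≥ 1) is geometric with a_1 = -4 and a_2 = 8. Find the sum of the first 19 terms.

Common ratio r = -2.
a_i = (-4)·(-2)^(i-1).
S = (-4)·((-2)^19 - 1)/(-2 - 1) = (-4)·(-524288 - 1)/(-3) = -699052.

-699052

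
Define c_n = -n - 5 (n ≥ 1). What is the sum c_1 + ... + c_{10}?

Over n = 1..10: Σn = 55.
Total = (-1)·55 + (-5)·10 = -105.

-105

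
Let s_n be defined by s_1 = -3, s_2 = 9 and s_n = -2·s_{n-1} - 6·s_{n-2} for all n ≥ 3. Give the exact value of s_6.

s_3 = 0, s_4 = -54, s_5 = 108, s_6 = 108.

108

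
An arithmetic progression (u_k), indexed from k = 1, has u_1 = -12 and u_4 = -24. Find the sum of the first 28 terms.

-1848

Common difference d = (-24 - (-12)) / (4 - 1) = -4.
u_k = -12 + (k - 1)·(-4).
u_{28} = -120; S = 28·(-12 + (-120))/2 = -1848.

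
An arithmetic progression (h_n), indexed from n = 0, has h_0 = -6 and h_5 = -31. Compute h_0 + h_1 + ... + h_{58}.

-8909

Common difference d = (-31 - (-6)) / (5 - 0) = -5.
h_n = -6 + (n - 0)·(-5).
h_{58} = -296; S = 59·(-6 + (-296))/2 = -8909.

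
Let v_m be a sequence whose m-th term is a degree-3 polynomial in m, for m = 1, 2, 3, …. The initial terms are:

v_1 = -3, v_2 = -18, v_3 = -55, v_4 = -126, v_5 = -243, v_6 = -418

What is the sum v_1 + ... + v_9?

1st diffs: -15, -37, -71, -117, -175.
2nd diffs: -22, -34, -46, -58.
3rd diffs: -12, -12, -12 (constant).
Newton forward-difference form: v_m = -3 + (-15)·C(m-1,1) + (-22)·C(m-1,2) + (-12)·C(m-1,3).
Continuing: -663, -990, -1411.
Summing m = 1..9 (9 terms) gives -3927.

-3927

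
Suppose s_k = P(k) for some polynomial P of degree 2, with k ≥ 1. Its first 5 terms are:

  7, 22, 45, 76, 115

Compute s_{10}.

430

1st diffs: 15, 23, 31, 39.
2nd diffs: 8, 8, 8 (constant).
So s_k = 4k^2 + 3k.
Evaluating at k = 10 gives s_{10} = 430.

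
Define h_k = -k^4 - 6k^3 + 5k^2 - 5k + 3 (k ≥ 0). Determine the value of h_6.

h_6 = -1·6^4 - 6·6^3 + 5·6^2 - 5·6 + 3 = -2439.

-2439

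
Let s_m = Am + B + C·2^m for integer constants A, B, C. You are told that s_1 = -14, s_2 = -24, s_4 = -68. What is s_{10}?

Write the equations: A + B + 2C = -14; 2A + B + 4C = -24; 4A + B + 16C = -68.
Subtracting the first from the second: A + 2C = -10.
Subtracting the second from the third: 2A + 12C = -44.
Solving: C = -3, A = -4, then B = -4.
Hence s_{10} = -4·10 + (-4) + (-3)·1024 = -3116.

-3116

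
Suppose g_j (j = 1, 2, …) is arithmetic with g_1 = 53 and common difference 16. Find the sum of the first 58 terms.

29522

g_j = 53 + (j - 1)·16.
g_{58} = 965; S = 58·(53 + 965)/2 = 29522.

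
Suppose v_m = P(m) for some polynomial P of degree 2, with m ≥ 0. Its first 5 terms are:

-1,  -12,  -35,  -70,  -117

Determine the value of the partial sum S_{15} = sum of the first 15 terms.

1st diffs: -11, -23, -35, -47.
2nd diffs: -12, -12, -12 (constant).
Newton forward-difference form: v_m = -1 + (-11)·C(m,1) + (-12)·C(m,2).
Continuing: …, -176, -247, -330, -425, …, v_{14} = -1247.
Summing m = 0..14 (15 terms) gives -6630.

-6630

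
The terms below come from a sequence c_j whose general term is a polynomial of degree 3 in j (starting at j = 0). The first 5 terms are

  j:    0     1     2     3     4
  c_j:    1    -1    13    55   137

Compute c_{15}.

7111

1st diffs: -2, 14, 42, 82.
2nd diffs: 16, 28, 40.
3rd diffs: 12, 12 (constant).
Newton forward-difference form: c_j = 1 + (-2)·C(j,1) + 16·C(j,2) + 12·C(j,3).
At j = 15: j = 15, so c_{15} = 1 - 30 + 1680 + 5460 = 7111.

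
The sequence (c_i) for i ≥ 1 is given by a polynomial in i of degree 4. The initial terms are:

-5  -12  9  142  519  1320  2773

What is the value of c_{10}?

14044

1st diffs: -7, 21, 133, 377, 801, 1453.
2nd diffs: 28, 112, 244, 424, 652.
3rd diffs: 84, 132, 180, 228.
4th diffs: 48, 48, 48 (constant).
Newton forward-difference form: c_i = -5 + (-7)·C(i-1,1) + 28·C(i-1,2) + 84·C(i-1,3) + 48·C(i-1,4).
At i = 10: i-1 = 9, so c_{10} = -5 - 63 + 1008 + 7056 + 6048 = 14044.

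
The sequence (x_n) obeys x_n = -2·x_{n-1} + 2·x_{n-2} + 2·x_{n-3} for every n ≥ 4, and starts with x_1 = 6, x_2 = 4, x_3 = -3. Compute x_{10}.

Iterate the recurrence:
x_4 = 26;  x_5 = -50;  x_6 = 146;  x_7 = -340;  x_8 = 872;  x_9 = -2132;  x_{10} = 5328.

5328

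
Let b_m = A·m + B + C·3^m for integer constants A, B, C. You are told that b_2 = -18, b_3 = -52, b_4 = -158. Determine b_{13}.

-3188624

Plug in m = 2, 3, 4: 2A + B + 9C = -18; 3A + B + 27C = -52; 4A + B + 81C = -158.
Subtracting the first from the second: A + 18C = -34.
Subtracting the second from the third: A + 54C = -106.
Solving: C = -2, A = 2, then B = -4.
Therefore b_{13} = 26 + (-4) + (-2)·1594323 = -3188624.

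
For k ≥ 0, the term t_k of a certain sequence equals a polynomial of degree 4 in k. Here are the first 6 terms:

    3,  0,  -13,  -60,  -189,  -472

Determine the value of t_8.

-3325

1st diffs: -3, -13, -47, -129, -283.
2nd diffs: -10, -34, -82, -154.
3rd diffs: -24, -48, -72.
4th diffs: -24, -24 (constant).
Newton forward-difference form: t_k = 3 + (-3)·C(k,1) + (-10)·C(k,2) + (-24)·C(k,3) + (-24)·C(k,4).
At k = 8: k = 8, so t_8 = 3 - 24 - 280 - 1344 - 1680 = -3325.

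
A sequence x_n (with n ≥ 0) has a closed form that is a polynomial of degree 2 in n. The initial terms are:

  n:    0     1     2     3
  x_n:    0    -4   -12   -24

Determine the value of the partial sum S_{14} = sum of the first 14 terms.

1st diffs: -4, -8, -12.
2nd diffs: -4, -4 (constant).
Newton forward-difference form: x_n = (-4)·C(n,1) + (-4)·C(n,2).
Continuing: …, -40, -60, -84, -112, …, x_{13} = -364.
Summing n = 0..13 (14 terms) gives -1820.

-1820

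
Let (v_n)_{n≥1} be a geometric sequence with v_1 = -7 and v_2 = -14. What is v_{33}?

-30064771072

Common ratio r = 2.
v_n = (-7)·2^(n-1).
v_{33} = (-7)·2^32 = -30064771072.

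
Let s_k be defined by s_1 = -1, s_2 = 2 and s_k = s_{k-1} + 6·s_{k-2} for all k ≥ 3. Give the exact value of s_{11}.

-1024

Applying the relation repeatedly:
s_3 = -4, s_4 = 8, s_5 = -16, s_6 = 32, s_7 = -64, s_8 = 128, s_9 = -256, s_{10} = 512, s_{11} = -1024.
(Characteristic roots are 3 and -2.)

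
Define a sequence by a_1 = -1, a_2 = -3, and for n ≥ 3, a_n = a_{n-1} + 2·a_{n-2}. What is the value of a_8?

Applying the relation repeatedly:
a_3 = -5  a_4 = -11  a_5 = -21  a_6 = -43  a_7 = -85  a_8 = -171.
(Characteristic roots are 2 and -1.)

-171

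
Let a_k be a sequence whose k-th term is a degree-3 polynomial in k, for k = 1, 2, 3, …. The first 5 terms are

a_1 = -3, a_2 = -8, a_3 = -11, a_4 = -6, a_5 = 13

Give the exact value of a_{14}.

1st diffs: -5, -3, 5, 19.
2nd diffs: 2, 8, 14.
3rd diffs: 6, 6 (constant).
Newton forward-difference form: a_k = -3 + (-5)·C(k-1,1) + 2·C(k-1,2) + 6·C(k-1,3).
At k = 14: k-1 = 13, so a_{14} = -3 - 65 + 156 + 1716 = 1804.

1804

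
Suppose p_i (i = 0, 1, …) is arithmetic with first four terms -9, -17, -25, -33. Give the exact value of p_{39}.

-321

Common difference d = -8.
p_i = -9 + (i - 0)·(-8).
p_{39} = -9 + 39·(-8) = -321.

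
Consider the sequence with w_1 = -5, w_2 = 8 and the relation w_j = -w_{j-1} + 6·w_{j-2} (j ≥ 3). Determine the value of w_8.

Applying the relation repeatedly:
w_3 = -38, w_4 = 86, w_5 = -314, w_6 = 830, w_7 = -2714, w_8 = 7694.
(Characteristic roots are 2 and -3.)

7694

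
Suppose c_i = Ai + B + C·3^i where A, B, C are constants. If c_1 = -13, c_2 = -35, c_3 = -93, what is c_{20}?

The three given values yield: A + B + 3C = -13; 2A + B + 9C = -35; 3A + B + 27C = -93.
Subtracting the first from the second: A + 6C = -22.
Subtracting the second from the third: A + 18C = -58.
Solving: C = -3, A = -4, then B = 0.
Hence c_{20} = -4·20 + 0 + (-3)·3486784401 = -10460353283.

-10460353283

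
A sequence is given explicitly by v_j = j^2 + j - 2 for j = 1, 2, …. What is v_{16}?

270

v_{16} = 1·16^2 + 1·16 - 2 = 270.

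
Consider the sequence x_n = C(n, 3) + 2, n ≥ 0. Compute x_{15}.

C(15, 3) = 455, so x_{15} = 457.

457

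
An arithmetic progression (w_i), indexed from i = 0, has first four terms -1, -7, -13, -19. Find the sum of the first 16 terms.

Common difference d = -6.
w_i = -1 + (i - 0)·(-6).
w_{15} = -91; S = 16·(-1 + (-91))/2 = -736.

-736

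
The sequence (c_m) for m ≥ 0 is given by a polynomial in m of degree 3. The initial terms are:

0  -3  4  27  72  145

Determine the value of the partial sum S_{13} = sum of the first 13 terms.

6916

1st diffs: -3, 7, 23, 45, 73.
2nd diffs: 10, 16, 22, 28.
3rd diffs: 6, 6, 6 (constant).
So c_m = m^3 + 2m^2 - 6m.
Continuing: …, 252, 399, 592, 837, …, c_{12} = 1944.
Summing m = 0..12 (13 terms) gives 6916.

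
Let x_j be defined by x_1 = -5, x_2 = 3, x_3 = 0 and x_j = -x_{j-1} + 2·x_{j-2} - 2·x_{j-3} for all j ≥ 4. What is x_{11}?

Iterate the recurrence:
x_4 = 16, x_5 = -22, x_6 = 54, x_7 = -130, x_8 = 282, x_9 = -650, x_{10} = 1474, x_{11} = -3338.

-3338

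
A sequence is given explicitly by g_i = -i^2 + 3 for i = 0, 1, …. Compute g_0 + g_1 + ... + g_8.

-177

Over i = 0..8: Σi = 36, Σi² = 204.
Total = (-1)·204 + (3)·9 = -177.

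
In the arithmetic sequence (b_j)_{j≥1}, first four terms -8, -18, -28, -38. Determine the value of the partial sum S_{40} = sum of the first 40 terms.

Common difference d = -10.
b_j = -8 + (j - 1)·(-10).
b_{40} = -398; S = 40·(-8 + (-398))/2 = -8120.

-8120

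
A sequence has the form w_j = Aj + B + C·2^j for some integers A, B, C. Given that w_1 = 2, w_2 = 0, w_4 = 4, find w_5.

16

Plug in j = 1, 2, 4: A + B + 2C = 2; 2A + B + 4C = 0; 4A + B + 16C = 4.
Subtracting the first from the second: A + 2C = -2.
Subtracting the second from the third: 2A + 12C = 4.
Solving: C = 1, A = -4, then B = 4.
So w_j = -4·j + 4 + 1·2^j; at j=5 this is 16.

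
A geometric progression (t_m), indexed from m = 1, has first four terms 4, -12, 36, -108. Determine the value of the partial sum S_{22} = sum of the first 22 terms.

Common ratio r = -3.
t_m = 4·(-3)^(m-1).
S = 4·((-3)^22 - 1)/(-3 - 1) = 4·(31381059609 - 1)/(-4) = -31381059608.

-31381059608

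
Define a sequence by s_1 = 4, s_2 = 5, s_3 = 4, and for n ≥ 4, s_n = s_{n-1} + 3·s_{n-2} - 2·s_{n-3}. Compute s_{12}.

2150

s_4 = 11  s_5 = 13  s_6 = 38  s_7 = 55  s_8 = 143  s_9 = 232  s_{10} = 551  s_{11} = 961  s_{12} = 2150.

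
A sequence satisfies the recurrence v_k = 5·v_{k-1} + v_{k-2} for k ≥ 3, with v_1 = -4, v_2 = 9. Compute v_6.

5769

Iterate the recurrence:
v_3 = 41, v_4 = 214, v_5 = 1111, v_6 = 5769.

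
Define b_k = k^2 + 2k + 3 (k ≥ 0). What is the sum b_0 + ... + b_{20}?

Over k = 0..20: Σk = 210, Σk² = 2870.
Total = (1)·2870 + (2)·210 + (3)·21 = 3353.

3353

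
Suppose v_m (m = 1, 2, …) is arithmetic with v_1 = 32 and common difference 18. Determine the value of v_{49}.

v_m = 32 + (m - 1)·18.
v_{49} = 32 + 48·18 = 896.

896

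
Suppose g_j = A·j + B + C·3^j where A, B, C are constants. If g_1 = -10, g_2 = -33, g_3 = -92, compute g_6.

-2213

Plug in j = 1, 2, 3: A + B + 3C = -10; 2A + B + 9C = -33; 3A + B + 27C = -92.
Subtracting the first from the second: A + 6C = -23.
Subtracting the second from the third: A + 18C = -59.
Solving: C = -3, A = -5, then B = 4.
Therefore g_6 = -30 + 4 + (-3)·729 = -2213.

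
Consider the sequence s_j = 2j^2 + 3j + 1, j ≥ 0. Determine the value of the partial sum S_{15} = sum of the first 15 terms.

2360

Over j = 0..14: Σj = 105, Σj² = 1015.
Total = (2)·1015 + (3)·105 + (1)·15 = 2360.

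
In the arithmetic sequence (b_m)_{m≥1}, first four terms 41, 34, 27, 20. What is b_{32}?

Common difference d = -7.
b_m = 41 + (m - 1)·(-7).
b_{32} = 41 + 31·(-7) = -176.

-176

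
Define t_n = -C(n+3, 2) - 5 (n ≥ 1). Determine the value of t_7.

C(10, 2) = 45, so t_7 = -50.

-50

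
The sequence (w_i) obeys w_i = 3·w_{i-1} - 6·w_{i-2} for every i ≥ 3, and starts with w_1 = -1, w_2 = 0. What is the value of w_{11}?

w_3 = 6; w_4 = 18; w_5 = 18; w_6 = -54; w_7 = -270; w_8 = -486; w_9 = 162; w_{10} = 3402; w_{11} = 9234.

9234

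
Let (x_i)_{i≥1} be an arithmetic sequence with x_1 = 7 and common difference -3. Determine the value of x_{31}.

x_i = 7 + (i - 1)·(-3).
x_{31} = 7 + 30·(-3) = -83.

-83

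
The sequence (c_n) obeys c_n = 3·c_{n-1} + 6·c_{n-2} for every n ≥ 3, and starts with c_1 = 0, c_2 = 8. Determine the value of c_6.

2232

Applying the relation repeatedly:
c_3 = 24, c_4 = 120, c_5 = 504, c_6 = 2232.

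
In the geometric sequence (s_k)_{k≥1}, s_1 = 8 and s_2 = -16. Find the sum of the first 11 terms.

Common ratio r = -2.
s_k = 8·(-2)^(k-1).
S = 8·((-2)^11 - 1)/(-2 - 1) = 8·(-2048 - 1)/(-3) = 5464.

5464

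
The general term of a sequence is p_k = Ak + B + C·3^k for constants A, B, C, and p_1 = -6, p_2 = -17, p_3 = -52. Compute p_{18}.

Write the equations: A + B + 3C = -6; 2A + B + 9C = -17; 3A + B + 27C = -52.
Subtracting the first from the second: A + 6C = -11.
Subtracting the second from the third: A + 18C = -35.
Solving: C = -2, A = 1, then B = -1.
Therefore p_{18} = 18 + (-1) + (-2)·387420489 = -774840961.

-774840961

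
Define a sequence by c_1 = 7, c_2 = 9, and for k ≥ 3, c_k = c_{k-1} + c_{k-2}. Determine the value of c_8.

Compute successive terms:
c_3 = 16; c_4 = 25; c_5 = 41; c_6 = 66; c_7 = 107; c_8 = 173.

173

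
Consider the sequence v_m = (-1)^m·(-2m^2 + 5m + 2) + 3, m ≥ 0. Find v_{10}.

(-1)^10 = 1; -2m^2 + 5m + 2 at m=10 is -148; so v_{10} = -145.

-145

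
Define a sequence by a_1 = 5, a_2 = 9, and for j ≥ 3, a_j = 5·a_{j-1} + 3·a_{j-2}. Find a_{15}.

49544303820

Step forward from the initial values:
a_3 = 60, a_4 = 327, a_5 = 1815, …, a_{12} = 291165312, a_{13} = 1613458005, a_{14} = 8940785961, a_{15} = 49544303820.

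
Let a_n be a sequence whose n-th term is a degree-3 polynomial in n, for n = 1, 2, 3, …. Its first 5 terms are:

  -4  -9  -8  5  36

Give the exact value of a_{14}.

1st diffs: -5, 1, 13, 31.
2nd diffs: 6, 12, 18.
3rd diffs: 6, 6 (constant).
Newton forward-difference form: a_n = -4 + (-5)·C(n-1,1) + 6·C(n-1,2) + 6·C(n-1,3).
At n = 14: n-1 = 13, so a_{14} = -4 - 65 + 468 + 1716 = 2115.

2115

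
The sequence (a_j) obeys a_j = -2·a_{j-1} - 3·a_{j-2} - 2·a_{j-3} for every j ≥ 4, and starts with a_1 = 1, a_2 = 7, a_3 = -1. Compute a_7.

a_4 = -21;  a_5 = 31;  a_6 = 3;  a_7 = -57.

-57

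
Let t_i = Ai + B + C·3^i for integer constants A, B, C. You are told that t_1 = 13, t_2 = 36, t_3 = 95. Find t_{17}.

At i = 1, 2, 3: A + B + 3C = 13; 2A + B + 9C = 36; 3A + B + 27C = 95.
Subtracting the first from the second: A + 6C = 23.
Subtracting the second from the third: A + 18C = 59.
Solving: C = 3, A = 5, then B = -1.
So t_i = 5·i + (-1) + 3·3^i; at i=17 this is 387420573.

387420573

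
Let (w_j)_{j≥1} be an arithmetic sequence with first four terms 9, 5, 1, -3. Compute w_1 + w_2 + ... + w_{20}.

-580

Common difference d = -4.
w_j = 9 + (j - 1)·(-4).
w_{20} = -67; S = 20·(9 + (-67))/2 = -580.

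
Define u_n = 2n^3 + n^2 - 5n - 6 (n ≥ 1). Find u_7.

694

u_7 = 2·7^3 + 1·7^2 - 5·7 - 6 = 694.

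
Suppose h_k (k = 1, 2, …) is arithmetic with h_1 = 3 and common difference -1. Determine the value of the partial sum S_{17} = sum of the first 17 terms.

-85

h_k = 3 + (k - 1)·(-1).
h_{17} = -13; S = 17·(3 + (-13))/2 = -85.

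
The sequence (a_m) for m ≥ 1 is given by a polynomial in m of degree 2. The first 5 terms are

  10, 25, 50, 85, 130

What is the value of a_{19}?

1st diffs: 15, 25, 35, 45.
2nd diffs: 10, 10, 10 (constant).
So a_m = 5m^2 + 5.
Evaluating at m = 19 gives a_{19} = 1810.

1810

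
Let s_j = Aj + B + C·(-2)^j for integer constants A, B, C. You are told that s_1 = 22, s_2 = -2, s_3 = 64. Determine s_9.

Plug in j = 1, 2, 3: A + B - 2C = 22; 2A + B + 4C = -2; 3A + B - 8C = 64.
Subtracting the first from the second: A + 6C = -24.
Subtracting the second from the third: A - 12C = 66.
Solving: C = -5, A = 6, then B = 6.
Therefore s_9 = 54 + 6 + (-5)·(-512) = 2620.

2620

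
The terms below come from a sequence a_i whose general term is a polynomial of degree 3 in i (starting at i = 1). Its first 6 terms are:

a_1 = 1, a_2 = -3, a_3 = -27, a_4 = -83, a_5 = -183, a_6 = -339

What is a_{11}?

-2379

1st diffs: -4, -24, -56, -100, -156.
2nd diffs: -20, -32, -44, -56.
3rd diffs: -12, -12, -12 (constant).
So a_i = -2i^3 + 2i^2 + 4i - 3.
Evaluating at i = 11 gives a_{11} = -2379.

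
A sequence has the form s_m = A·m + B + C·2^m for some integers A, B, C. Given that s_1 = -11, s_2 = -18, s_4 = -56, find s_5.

-105

Write the equations: A + B + 2C = -11; 2A + B + 4C = -18; 4A + B + 16C = -56.
Subtracting the first from the second: A + 2C = -7.
Subtracting the second from the third: 2A + 12C = -38.
Solving: C = -3, A = -1, then B = -4.
So s_m = -1·m + (-4) + (-3)·2^m; at m=5 this is -105.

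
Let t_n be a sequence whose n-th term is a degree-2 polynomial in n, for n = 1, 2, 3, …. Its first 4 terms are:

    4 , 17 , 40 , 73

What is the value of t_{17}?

1st diffs: 13, 23, 33.
2nd diffs: 10, 10 (constant).
Newton forward-difference form: t_n = 4 + 13·C(n-1,1) + 10·C(n-1,2).
At n = 17: n-1 = 16, so t_{17} = 4 + 208 + 1200 = 1412.

1412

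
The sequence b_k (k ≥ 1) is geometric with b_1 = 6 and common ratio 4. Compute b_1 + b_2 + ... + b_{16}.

8589934590

b_k = 6·4^(k-1).
S = 6·(4^16 - 1)/(4 - 1) = 6·(4294967296 - 1)/(3) = 8589934590.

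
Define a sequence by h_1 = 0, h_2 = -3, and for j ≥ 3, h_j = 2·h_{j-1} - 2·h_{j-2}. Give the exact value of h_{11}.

-96

Compute successive terms:
h_3 = -6  h_4 = -6  h_5 = 0  h_6 = 12  h_7 = 24  h_8 = 24  h_9 = 0  h_{10} = -48  h_{11} = -96.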